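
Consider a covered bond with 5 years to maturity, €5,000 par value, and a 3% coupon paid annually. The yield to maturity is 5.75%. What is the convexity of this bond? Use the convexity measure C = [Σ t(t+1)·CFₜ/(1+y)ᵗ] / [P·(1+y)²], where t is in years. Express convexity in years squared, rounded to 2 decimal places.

With y = 0.0575:
  t   CF        PV=CF/(1+0.0575)^t    t·PV        t(t+1)·PV
  1       150.00       141.8440       141.8440         283.6879
  2       150.00       134.1314       268.2628         804.7885
  3       150.00       126.8382       380.5147       1,522.0586
  4       150.00       119.9416       479.7663       2,398.8315
  5     5,150.00     3,894.0843    19,470.4215     116,822.5290
  Σ                  4,416.8395    20,740.8093     121,831.8955
P = 4,416.8395.
Convexity = Σ t(t+1)·PV / [P·(1+y)²] = 121,831.8955 / (4,416.8395 × 1.118306) = 24.66543.

24.67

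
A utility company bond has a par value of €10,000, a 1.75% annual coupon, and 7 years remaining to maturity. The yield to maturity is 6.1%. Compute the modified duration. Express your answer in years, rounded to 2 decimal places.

6.21 years

Periodic yield y = 0.061. First find Macaulay duration:
  t   CF        PV=CF/(1+0.061)^t    t·PV
  1       175.00       164.9387       164.9387
  2       175.00       155.4559       310.9119
  3       175.00       146.5183       439.5549
  4       175.00       138.0945       552.3782
  5       175.00       130.1551       650.7754
  6       175.00       122.6721       736.0325
  7    10,175.00     6,722.4368    47,057.0579
  Σ                  7,580.2715    49,911.6495
P = 7,580.2715; Macaulay duration = 49,911.6495 / 7,580.2715 = 6.58441 years.
Modified duration = D_Mac / (1 + y) = 6.58441 / 1.061 = 6.20586 years.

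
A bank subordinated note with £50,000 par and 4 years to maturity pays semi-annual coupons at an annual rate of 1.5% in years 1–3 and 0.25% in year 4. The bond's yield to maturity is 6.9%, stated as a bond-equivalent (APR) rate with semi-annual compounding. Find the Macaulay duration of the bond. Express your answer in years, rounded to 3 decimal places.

3.885 years

Periodic yield y = 0.0345. Discount each cash flow and weight by its period:
  t   CF        PV=CF/(1+0.0345)^t    t·PV
  1       375.00       362.4940       362.4940
  2       375.00       350.4050       700.8100
  3       375.00       338.7192     1,016.1575
  4       375.00       327.4231     1,309.6923
  5       375.00       316.5037     1,582.5185
  6       375.00       305.9485     1,835.6909
  7        62.50        49.2909       345.0361
  8    50,062.50    38,165.2906   305,322.3247
  Σ                 40,216.0748   312,474.7240
Price P = Σ PV = 40,216.0748.
Macaulay duration = Σ(t·PV) / P = 312,474.7240 / 40,216.0748 = 7.76990 half-year periods.
In years: 7.76990 / 2 = 3.88495 years.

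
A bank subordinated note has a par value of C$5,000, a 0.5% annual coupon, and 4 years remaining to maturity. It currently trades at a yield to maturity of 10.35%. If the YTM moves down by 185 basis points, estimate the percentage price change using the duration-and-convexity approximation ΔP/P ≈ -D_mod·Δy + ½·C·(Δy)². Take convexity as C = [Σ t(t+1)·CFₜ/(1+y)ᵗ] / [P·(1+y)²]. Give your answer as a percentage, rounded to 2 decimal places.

With y = 0.1035:
  t   CF        PV=CF/(1+0.1035)^t    t·PV        t(t+1)·PV
  1        25.00        22.6552        22.6552          45.3104
  2        25.00        20.5303        41.0606         123.1818
  3        25.00        18.6047        55.8141         223.2566
  4     5,025.00     3,388.8061    13,555.2243      67,776.1214
  Σ                  3,450.5963    13,674.7542      68,167.8701
P = 3,450.5963; D_Mac = 3.96301 yrs; D_mod = 3.59131 yrs; C = 16.22336.
Duration effect: -3.59131 × (-0.0185) = +0.066439
Convexity effect: 0.5 × 16.22336 × (-0.0185)² = +0.0027762
ΔP/P ≈ +0.066439 + 0.0027762 = +0.069215 = +6.9215%.

+6.92%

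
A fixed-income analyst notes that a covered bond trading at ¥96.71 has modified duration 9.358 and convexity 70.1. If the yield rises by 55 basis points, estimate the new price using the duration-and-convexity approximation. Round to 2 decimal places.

¥91.83

Duration effect: -D_mod·Δy = -9.358 × (+0.0055) = -0.051469
Convexity effect: ½·C·(Δy)² = 0.5 × 70.1 × (0.0055)² = +0.0010602625
ΔP/P ≈ -0.051469 + 0.0010602625 = -0.0504087375
New price ≈ 96.71 × (1 - 0.0504087375) = 91.834970996375.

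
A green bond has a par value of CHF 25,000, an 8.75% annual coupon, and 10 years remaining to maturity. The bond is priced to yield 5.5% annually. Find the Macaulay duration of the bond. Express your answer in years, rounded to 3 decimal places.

7.383 years

Periodic yield y = 0.055. Discount each cash flow and weight by its year:
  t   CF        PV=CF/(1+0.055)^t    t·PV
  1     2,187.50     2,073.4597     2,073.4597
  2     2,187.50     1,965.3647     3,930.7293
  3     2,187.50     1,862.9049     5,588.7147
  4     2,187.50     1,765.7866     7,063.1465
  5     2,187.50     1,673.7314     8,368.6570
  6     2,187.50     1,586.4753     9,518.8516
  7     2,187.50     1,503.7680    10,526.3761
  8     2,187.50     1,425.3725    11,402.9802
  9     2,187.50     1,351.0640    12,159.5761
  10   27,187.50    15,916.3939   159,163.9388
  Σ                 31,124.3210   229,796.4300
Price P = Σ PV = 31,124.3210.
Macaulay duration = Σ(t·PV) / P = 229,796.4300 / 31,124.3210 = 7.38318 years.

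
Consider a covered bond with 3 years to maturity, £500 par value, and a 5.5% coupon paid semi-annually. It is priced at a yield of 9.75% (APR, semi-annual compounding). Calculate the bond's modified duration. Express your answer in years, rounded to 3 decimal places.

Periodic yield y = 0.04875. First find Macaulay duration:
  t   CF        PV=CF/(1+0.04875)^t    t·PV
  1        13.75        13.1108        13.1108
  2        13.75        12.5014        25.0028
  3        13.75        11.9203        35.7609
  4        13.75        11.3662        45.4647
  5        13.75        10.8378        54.1892
  6       513.75       386.1180     2,316.7077
  Σ                    445.8545     2,490.2362
P = 445.8545; Macaulay duration = 2,490.2362 / 445.8545 = 5.58531 half-year periods = 2.79266 years.
Modified duration = D_Mac / (1 + y) = 2.79266 / 1.04875 = 2.66284 years.

2.663 years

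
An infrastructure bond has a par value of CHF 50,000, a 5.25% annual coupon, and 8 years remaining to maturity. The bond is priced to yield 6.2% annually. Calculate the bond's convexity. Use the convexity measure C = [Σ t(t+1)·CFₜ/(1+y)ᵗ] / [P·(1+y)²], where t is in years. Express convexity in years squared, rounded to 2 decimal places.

50.10

With y = 0.062:
  t   CF        PV=CF/(1+0.062)^t    t·PV        t(t+1)·PV
  1     2,625.00     2,471.7514     2,471.7514       4,943.5028
  2     2,625.00     2,327.4495     4,654.8991      13,964.6972
  3     2,625.00     2,191.5721     6,574.7162      26,298.8649
  4     2,625.00     2,063.6272     8,254.5087      41,272.5437
  5     2,625.00     1,943.1518     9,715.7589      58,294.5533
  6     2,625.00     1,829.7098    10,978.2586      76,847.8104
  7     2,625.00     1,722.8906    12,060.2339      96,481.8712
  8    52,625.00    32,523.4026   260,187.2206   2,341,684.9854
  Σ                 47,073.5549   314,897.3475   2,659,788.8289
P = 47,073.5549.
Convexity = Σ t(t+1)·PV / [P·(1+y)²] = 2,659,788.8289 / (47,073.5549 × 1.127844) = 50.09809.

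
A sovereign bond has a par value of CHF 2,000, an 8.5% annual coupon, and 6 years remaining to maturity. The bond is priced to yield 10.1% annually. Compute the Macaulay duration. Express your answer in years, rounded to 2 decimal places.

Periodic yield y = 0.101. Discount each cash flow and weight by its year:
  t   CF        PV=CF/(1+0.101)^t    t·PV
  1       170.00       154.4051       154.4051
  2       170.00       140.2408       280.4815
  3       170.00       127.3758       382.1274
  4       170.00       115.6910       462.7641
  5       170.00       105.0781       525.3906
  6     2,170.00     1,218.2483     7,309.4899
  Σ                  1,861.0391     9,114.6587
Price P = Σ PV = 1,861.0391.
Macaulay duration = Σ(t·PV) / P = 9,114.6587 / 1,861.0391 = 4.89762 years.

4.90 years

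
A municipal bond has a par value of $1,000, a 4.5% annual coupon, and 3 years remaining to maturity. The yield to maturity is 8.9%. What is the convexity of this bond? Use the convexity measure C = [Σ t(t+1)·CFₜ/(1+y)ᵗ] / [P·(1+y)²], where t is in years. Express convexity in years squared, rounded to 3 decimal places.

9.510

With y = 0.089:
  t   CF        PV=CF/(1+0.089)^t    t·PV        t(t+1)·PV
  1        45.00        41.3223        41.3223          82.6446
  2        45.00        37.9452        75.8904         227.6712
  3     1,045.00       809.1567     2,427.4702       9,709.8808
  Σ                    888.4242     2,544.6829      10,020.1966
P = 888.4242.
Convexity = Σ t(t+1)·PV / [P·(1+y)²] = 10,020.1966 / (888.4242 × 1.185921) = 9.51043.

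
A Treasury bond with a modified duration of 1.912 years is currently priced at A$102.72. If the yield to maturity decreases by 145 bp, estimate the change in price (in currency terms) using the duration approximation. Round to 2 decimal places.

Duration approximation: ΔP/P ≈ -D_mod · Δy = -1.912 × (-0.0145) = +0.027724.
ΔP ≈ 102.72 × (+0.027724) = +2.84780928.

+A$2.85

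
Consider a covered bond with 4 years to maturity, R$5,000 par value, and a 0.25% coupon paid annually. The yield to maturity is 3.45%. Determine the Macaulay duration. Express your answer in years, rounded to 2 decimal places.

3.98 years

Periodic yield y = 0.0345. Discount each cash flow and weight by its year:
  t   CF        PV=CF/(1+0.0345)^t    t·PV
  1        12.50        12.0831        12.0831
  2        12.50        11.6802        23.3603
  3        12.50        11.2906        33.8719
  4     5,012.50     4,376.5552    17,506.2206
  Σ                  4,411.6091    17,575.5360
Price P = Σ PV = 4,411.6091.
Macaulay duration = Σ(t·PV) / P = 17,575.5360 / 4,411.6091 = 3.98393 years.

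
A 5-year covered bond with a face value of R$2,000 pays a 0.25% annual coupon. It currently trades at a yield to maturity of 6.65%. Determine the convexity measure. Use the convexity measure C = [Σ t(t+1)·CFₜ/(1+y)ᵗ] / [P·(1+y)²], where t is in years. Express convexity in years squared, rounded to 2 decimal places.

26.17

With y = 0.0665:
  t   CF        PV=CF/(1+0.0665)^t    t·PV        t(t+1)·PV
  1         5.00         4.6882         4.6882           9.3765
  2         5.00         4.3959         8.7918          26.3754
  3         5.00         4.1218        12.3654          49.4617
  4         5.00         3.8648        15.4592          77.2959
  5     2,005.00     1,453.1488     7,265.7438      43,594.4630
  Σ                  1,470.2195     7,307.0485      43,756.9725
P = 1,470.2195.
Convexity = Σ t(t+1)·PV / [P·(1+y)²] = 43,756.9725 / (1,470.2195 × 1.137422) = 26.16636.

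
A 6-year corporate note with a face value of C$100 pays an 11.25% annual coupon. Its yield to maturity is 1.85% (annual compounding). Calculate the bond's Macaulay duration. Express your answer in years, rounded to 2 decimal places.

4.94 years

Periodic yield y = 0.0185. Discount each cash flow and weight by its year:
  t   CF        PV=CF/(1+0.0185)^t    t·PV
  1        11.25        11.0457        11.0457
  2        11.25        10.8450        21.6900
  3        11.25        10.6480        31.9441
  4        11.25        10.4546        41.8185
  5        11.25        10.2647        51.3236
  6       111.25        99.6630       597.9778
  Σ                    152.9210       755.7997
Price P = Σ PV = 152.9210.
Macaulay duration = Σ(t·PV) / P = 755.7997 / 152.9210 = 4.94242 years.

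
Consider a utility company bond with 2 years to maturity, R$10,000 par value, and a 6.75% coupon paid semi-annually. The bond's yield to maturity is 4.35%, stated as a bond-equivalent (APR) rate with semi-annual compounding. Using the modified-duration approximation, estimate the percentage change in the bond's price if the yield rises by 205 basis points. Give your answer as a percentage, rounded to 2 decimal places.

Periodic yield y = 0.02175. Modified duration first:
  t   CF        PV=CF/(1+0.02175)^t    t·PV
  1       337.50       330.3156       330.3156
  2       337.50       323.2842       646.5684
  3       337.50       316.4025       949.2074
  4    10,337.50     9,484.9913    37,939.9652
  Σ                 10,454.9936    39,866.0566
P = 10,454.9936; D_Mac = 3.81311 half-year periods = 1.90656 yrs; D_mod = 1.90656/(1+0.02175) = 1.86597 yrs.
ΔP/P ≈ -D_mod · Δy = -1.86597 × (+0.0205) = -0.038252 = -3.8252%.

-3.83%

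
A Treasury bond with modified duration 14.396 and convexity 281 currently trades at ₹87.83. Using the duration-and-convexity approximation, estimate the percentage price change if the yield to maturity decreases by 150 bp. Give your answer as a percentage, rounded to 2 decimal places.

Duration effect: -D_mod·Δy = -14.396 × (-0.015) = +0.215940
Convexity effect: ½·C·(Δy)² = 0.5 × 281 × (-0.015)² = +0.0316125
ΔP/P ≈ +0.215940 + 0.0316125 = +0.2475525
= +24.75525%.

+24.76%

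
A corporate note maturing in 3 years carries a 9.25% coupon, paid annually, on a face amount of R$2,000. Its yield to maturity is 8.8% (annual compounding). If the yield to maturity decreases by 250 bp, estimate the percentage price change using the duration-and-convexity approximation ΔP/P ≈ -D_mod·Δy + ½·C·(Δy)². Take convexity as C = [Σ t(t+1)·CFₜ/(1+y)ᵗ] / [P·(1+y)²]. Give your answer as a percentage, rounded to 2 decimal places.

With y = 0.088:
  t   CF        PV=CF/(1+0.088)^t    t·PV        t(t+1)·PV
  1       185.00       170.0368       170.0368         340.0735
  2       185.00       156.2838       312.5676         937.7027
  3     2,185.00     1,696.5425     5,089.6276      20,358.5105
  Σ                  2,022.8631     5,572.2320      21,636.2868
P = 2,022.8631; D_Mac = 2.75463 yrs; D_mod = 2.53183 yrs; C = 9.03563.
Duration effect: -2.53183 × (-0.025) = +0.063296
Convexity effect: 0.5 × 9.03563 × (-0.025)² = +0.0028236
ΔP/P ≈ +0.063296 + 0.0028236 = +0.066119 = +6.6119%.

+6.61%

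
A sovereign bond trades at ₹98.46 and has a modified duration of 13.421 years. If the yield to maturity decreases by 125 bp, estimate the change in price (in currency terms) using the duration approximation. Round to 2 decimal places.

Duration approximation: ΔP/P ≈ -D_mod · Δy = -13.421 × (-0.0125) = +0.1677625.
ΔP ≈ 98.46 × (+0.1677625) = +16.51789575.

+₹16.52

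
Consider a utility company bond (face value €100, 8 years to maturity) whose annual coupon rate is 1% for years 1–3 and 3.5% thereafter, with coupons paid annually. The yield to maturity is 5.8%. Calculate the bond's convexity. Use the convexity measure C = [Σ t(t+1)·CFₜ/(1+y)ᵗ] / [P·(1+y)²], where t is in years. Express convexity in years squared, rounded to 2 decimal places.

With y = 0.058:
  t   CF        PV=CF/(1+0.058)^t    t·PV        t(t+1)·PV
  1         1.00         0.9452         0.9452           1.8904
  2         1.00         0.8934         1.7867           5.3602
  3         1.00         0.8444         2.5332          10.1327
  4         3.50         2.7934        11.1734          55.8670
  5         3.50         2.6402        13.2011          79.2065
  6         3.50         2.4955        14.9729         104.8101
  7         3.50         2.3587        16.5107         132.0859
  8       103.50        65.9257       527.4059       4,746.6532
  Σ                     78.8964       588.5291       5,136.0060
P = 78.8964.
Convexity = Σ t(t+1)·PV / [P·(1+y)²] = 5,136.0060 / (78.8964 × 1.119364) = 58.15633.

58.16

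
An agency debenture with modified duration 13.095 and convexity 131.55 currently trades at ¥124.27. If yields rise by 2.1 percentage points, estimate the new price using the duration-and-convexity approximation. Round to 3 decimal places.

Duration effect: -D_mod·Δy = -13.095 × (+0.021) = -0.274995
Convexity effect: ½·C·(Δy)² = 0.5 × 131.55 × (0.021)² = +0.029006775
ΔP/P ≈ -0.274995 + 0.029006775 = -0.245988225
New price ≈ 124.27 × (1 - 0.245988225) = 93.70104327925.

¥93.701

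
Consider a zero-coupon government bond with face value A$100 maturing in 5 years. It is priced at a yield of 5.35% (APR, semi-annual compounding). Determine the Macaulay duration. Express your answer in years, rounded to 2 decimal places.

5.00 years

A zero-coupon bond has a single cash flow at maturity, so its Macaulay duration equals its maturity: 5 years.
(Equivalently: 10 semi-annual periods ÷ 2 = 5 years.)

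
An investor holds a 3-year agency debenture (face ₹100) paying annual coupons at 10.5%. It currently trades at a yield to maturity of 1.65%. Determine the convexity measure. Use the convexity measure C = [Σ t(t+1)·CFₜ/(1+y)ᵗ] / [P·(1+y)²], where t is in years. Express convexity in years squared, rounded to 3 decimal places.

10.349

With y = 0.0165:
  t   CF        PV=CF/(1+0.0165)^t    t·PV        t(t+1)·PV
  1        10.50        10.3296        10.3296          20.6591
  2        10.50        10.1619        20.3238          60.9713
  3       110.50       105.2059       315.6177       1,262.4709
  Σ                    125.6974       346.2711       1,344.1014
P = 125.6974.
Convexity = Σ t(t+1)·PV / [P·(1+y)²] = 1,344.1014 / (125.6974 × 1.033272) = 10.34883.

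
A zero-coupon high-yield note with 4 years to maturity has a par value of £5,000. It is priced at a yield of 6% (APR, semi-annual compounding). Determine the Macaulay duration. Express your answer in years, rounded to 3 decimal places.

A zero-coupon bond has a single cash flow at maturity, so its Macaulay duration equals its maturity: 4 years.
(Equivalently: 8 semi-annual periods ÷ 2 = 4 years.)

4.000 years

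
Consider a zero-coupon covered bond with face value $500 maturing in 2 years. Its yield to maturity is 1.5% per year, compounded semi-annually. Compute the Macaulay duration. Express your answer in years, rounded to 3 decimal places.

A zero-coupon bond has a single cash flow at maturity, so its Macaulay duration equals its maturity: 2 years.
(Equivalently: 4 semi-annual periods ÷ 2 = 2 years.)

2.000 years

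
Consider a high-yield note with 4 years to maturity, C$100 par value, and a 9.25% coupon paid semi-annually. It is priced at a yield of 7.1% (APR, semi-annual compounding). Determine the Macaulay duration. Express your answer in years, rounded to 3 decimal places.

Periodic yield y = 0.0355. Discount each cash flow and weight by its period:
  t   CF        PV=CF/(1+0.0355)^t    t·PV
  1        4.625         4.4664         4.4664
  2        4.625         4.3133         8.6266
  3        4.625         4.1654        12.4963
  4        4.625         4.0226        16.0906
  5        4.625         3.8847        19.4237
  6        4.625         3.7516        22.5093
  7        4.625         3.6229        25.3606
  8      104.625        79.1470       633.1763
  Σ                    107.3741       742.1498
Price P = Σ PV = 107.3741.
Macaulay duration = Σ(t·PV) / P = 742.1498 / 107.3741 = 6.91181 half-year periods.
In years: 6.91181 / 2 = 3.45591 years.

3.456 years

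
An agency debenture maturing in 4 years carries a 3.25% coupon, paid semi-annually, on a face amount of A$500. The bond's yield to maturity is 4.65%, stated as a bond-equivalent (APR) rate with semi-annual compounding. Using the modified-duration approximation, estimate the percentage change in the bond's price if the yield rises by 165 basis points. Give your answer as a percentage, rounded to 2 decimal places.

-6.09%

Periodic yield y = 0.02325. Modified duration first:
  t   CF        PV=CF/(1+0.02325)^t    t·PV
  1        8.125         7.9404         7.9404
  2        8.125         7.7600        15.5199
  3        8.125         7.5836        22.7509
  4        8.125         7.4113        29.6453
  5        8.125         7.2429        36.2147
  6        8.125         7.0784        42.4702
  7        8.125         6.9175        48.4227
  8      508.125       422.7820     3,382.2564
  Σ                    474.7162     3,585.2205
P = 474.7162; D_Mac = 7.55234 half-year periods = 3.77617 yrs; D_mod = 3.77617/(1+0.02325) = 3.69037 yrs.
ΔP/P ≈ -D_mod · Δy = -3.69037 × (+0.0165) = -0.060891 = -6.0891%.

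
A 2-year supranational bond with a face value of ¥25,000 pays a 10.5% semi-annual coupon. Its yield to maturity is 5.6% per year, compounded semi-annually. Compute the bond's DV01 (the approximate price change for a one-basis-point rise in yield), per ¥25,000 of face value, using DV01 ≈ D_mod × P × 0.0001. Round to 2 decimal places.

Periodic yield y = 0.028.
  t   CF        PV=CF/(1+0.028)^t    t·PV
  1     1,312.50     1,276.7510     1,276.7510
  2     1,312.50     1,241.9757     2,483.9513
  3     1,312.50     1,208.1475     3,624.4426
  4    26,312.50    23,560.7795    94,243.1179
  Σ                 27,287.6536   101,628.2628
P = 27,287.6536; D_Mac = 3.72433 half-year periods = 1.86217 yrs; D_mod = 1.81145 yrs.
DV01 ≈ 1.81145 × 27,287.6536 × 0.0001 = 4.943009.

¥4.94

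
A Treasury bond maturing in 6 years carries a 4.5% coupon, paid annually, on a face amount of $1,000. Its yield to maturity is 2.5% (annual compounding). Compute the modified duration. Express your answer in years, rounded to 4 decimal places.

Periodic yield y = 0.025. First find Macaulay duration:
  t   CF        PV=CF/(1+0.025)^t    t·PV
  1        45.00        43.9024        43.9024
  2        45.00        42.8316        85.6633
  3        45.00        41.7870       125.3609
  4        45.00        40.7678       163.0711
  5        45.00        39.7734       198.8672
  6     1,045.00       901.1002     5,406.6013
  Σ                  1,110.1625     6,023.4663
P = 1,110.1625; Macaulay duration = 6,023.4663 / 1,110.1625 = 5.42575 years.
Modified duration = D_Mac / (1 + y) = 5.42575 / 1.025 = 5.29342 years.

5.2934 years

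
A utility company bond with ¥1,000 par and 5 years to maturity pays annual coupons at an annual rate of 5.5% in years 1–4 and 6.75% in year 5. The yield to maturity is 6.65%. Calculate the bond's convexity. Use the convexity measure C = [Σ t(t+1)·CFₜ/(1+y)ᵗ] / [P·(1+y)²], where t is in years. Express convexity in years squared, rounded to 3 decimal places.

22.859

With y = 0.0665:
  t   CF        PV=CF/(1+0.0665)^t    t·PV        t(t+1)·PV
  1        55.00        51.5706        51.5706         103.1411
  2        55.00        48.3550        96.7099         290.1297
  3        55.00        45.3399       136.0196         544.0782
  4        55.00        42.5128       170.0510         850.2551
  5     1,067.50       773.6839     3,868.4197      23,210.5184
  Σ                    961.4621     4,322.7708      24,998.1225
P = 961.4621.
Convexity = Σ t(t+1)·PV / [P·(1+y)²] = 24,998.1225 / (961.4621 × 1.137422) = 22.85880.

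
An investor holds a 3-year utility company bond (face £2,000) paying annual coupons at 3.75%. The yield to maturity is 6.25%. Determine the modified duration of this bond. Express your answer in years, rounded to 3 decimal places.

2.719 years

Periodic yield y = 0.0625. First find Macaulay duration:
  t   CF        PV=CF/(1+0.0625)^t    t·PV
  1        75.00        70.5882        70.5882
  2        75.00        66.4360       132.8720
  3     2,075.00     1,729.9410     5,189.8229
  Σ                  1,866.9652     5,393.2831
P = 1,866.9652; Macaulay duration = 5,393.2831 / 1,866.9652 = 2.88880 years.
Modified duration = D_Mac / (1 + y) = 2.88880 / 1.0625 = 2.71887 years.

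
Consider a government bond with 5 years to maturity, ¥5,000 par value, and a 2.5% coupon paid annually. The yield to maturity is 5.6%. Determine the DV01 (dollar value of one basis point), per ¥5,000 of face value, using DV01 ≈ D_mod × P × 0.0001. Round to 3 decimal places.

Periodic yield y = 0.056.
  t   CF        PV=CF/(1+0.056)^t    t·PV
  1       125.00       118.3712       118.3712
  2       125.00       112.0940       224.1879
  3       125.00       106.1496       318.4487
  4       125.00       100.5204       402.0817
  5     5,125.00     3,902.7819    19,513.9093
  Σ                  4,339.9170    20,576.9989
P = 4,339.9170; D_Mac = 4.74133 yrs; D_mod = 4.48990 yrs.
DV01 ≈ 4.48990 × 4,339.9170 × 0.0001 = 1.948579.

¥1.949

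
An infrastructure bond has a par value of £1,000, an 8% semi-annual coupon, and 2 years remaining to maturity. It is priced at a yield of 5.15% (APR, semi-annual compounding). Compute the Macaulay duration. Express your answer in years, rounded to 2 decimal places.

Periodic yield y = 0.02575. Discount each cash flow and weight by its period:
  t   CF        PV=CF/(1+0.02575)^t    t·PV
  1        40.00        38.9959        38.9959
  2        40.00        38.0169        76.0338
  3        40.00        37.0626       111.1877
  4     1,040.00       939.4361     3,757.7443
  Σ                  1,053.5114     3,983.9617
Price P = Σ PV = 1,053.5114.
Macaulay duration = Σ(t·PV) / P = 3,983.9617 / 1,053.5114 = 3.78160 half-year periods.
In years: 3.78160 / 2 = 1.89080 years.

1.89 years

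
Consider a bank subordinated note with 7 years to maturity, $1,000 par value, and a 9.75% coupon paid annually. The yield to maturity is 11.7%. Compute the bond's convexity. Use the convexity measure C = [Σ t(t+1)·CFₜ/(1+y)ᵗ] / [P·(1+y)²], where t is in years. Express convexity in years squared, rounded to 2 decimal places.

With y = 0.117:
  t   CF        PV=CF/(1+0.117)^t    t·PV        t(t+1)·PV
  1        97.50        87.2874        87.2874         174.5748
  2        97.50        78.1445       156.2889         468.8668
  3        97.50        69.9592       209.8777         839.5109
  4        97.50        62.6314       250.5255       1,252.6274
  5        97.50        56.0711       280.3553       1,682.1317
  6        97.50        50.1979       301.1874       2,108.3119
  7     1,097.50       505.8623     3,541.0361      28,328.2890
  Σ                    910.1537     4,826.5584      34,854.3126
P = 910.1537.
Convexity = Σ t(t+1)·PV / [P·(1+y)²] = 34,854.3126 / (910.1537 × 1.247689) = 30.69272.

30.69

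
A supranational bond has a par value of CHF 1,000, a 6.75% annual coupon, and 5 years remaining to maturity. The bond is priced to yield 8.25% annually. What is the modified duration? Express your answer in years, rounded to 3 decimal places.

4.051 years

Periodic yield y = 0.0825. First find Macaulay duration:
  t   CF        PV=CF/(1+0.0825)^t    t·PV
  1        67.50        62.3557        62.3557
  2        67.50        57.6034       115.2068
  3        67.50        53.2133       159.6399
  4        67.50        49.1578       196.6311
  5     1,067.50       718.1718     3,590.8591
  Σ                    940.5019     4,124.6924
P = 940.5019; Macaulay duration = 4,124.6924 / 940.5019 = 4.38563 years.
Modified duration = D_Mac / (1 + y) = 4.38563 / 1.0825 = 4.05139 years.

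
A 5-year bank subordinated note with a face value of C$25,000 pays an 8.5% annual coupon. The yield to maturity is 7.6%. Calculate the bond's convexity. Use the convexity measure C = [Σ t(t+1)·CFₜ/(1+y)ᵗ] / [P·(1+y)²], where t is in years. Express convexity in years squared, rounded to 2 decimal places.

21.05

With y = 0.076:
  t   CF        PV=CF/(1+0.076)^t    t·PV        t(t+1)·PV
  1     2,125.00     1,974.9071     1,974.9071       3,949.8141
  2     2,125.00     1,835.4155     3,670.8310      11,012.4929
  3     2,125.00     1,705.7765     5,117.3294      20,469.3177
  4     2,125.00     1,585.2941     6,341.1765      31,705.8824
  5    27,125.00    18,806.5178    94,032.5892     564,195.5351
  Σ                 25,907.9110   111,136.8331     631,333.0422
P = 25,907.9110.
Convexity = Σ t(t+1)·PV / [P·(1+y)²] = 631,333.0422 / (25,907.9110 × 1.157776) = 21.04755.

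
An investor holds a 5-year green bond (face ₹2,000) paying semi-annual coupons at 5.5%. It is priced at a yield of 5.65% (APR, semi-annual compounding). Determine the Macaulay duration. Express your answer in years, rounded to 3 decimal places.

Periodic yield y = 0.02825. Discount each cash flow and weight by its period:
  t   CF        PV=CF/(1+0.02825)^t    t·PV
  1        55.00        53.4889        53.4889
  2        55.00        52.0194       104.0388
  3        55.00        50.5902       151.7706
  4        55.00        49.2003       196.8012
  5        55.00        47.8486       239.2429
  6        55.00        46.5340       279.2040
  7        55.00        45.2555       316.7887
  8        55.00        44.0122       352.0975
  9        55.00        42.8030       385.2270
  10    2,055.00     1,555.3375    15,553.3750
  Σ                  1,987.0897    17,632.0348
Price P = Σ PV = 1,987.0897.
Macaulay duration = Σ(t·PV) / P = 17,632.0348 / 1,987.0897 = 8.87330 half-year periods.
In years: 8.87330 / 2 = 4.43665 years.

4.437 years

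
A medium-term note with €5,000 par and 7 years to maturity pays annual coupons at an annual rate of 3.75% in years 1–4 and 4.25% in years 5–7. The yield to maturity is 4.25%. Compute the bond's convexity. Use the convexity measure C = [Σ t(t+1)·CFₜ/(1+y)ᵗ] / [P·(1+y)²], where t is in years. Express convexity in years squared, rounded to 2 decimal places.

44.38

With y = 0.0425:
  t   CF        PV=CF/(1+0.0425)^t    t·PV        t(t+1)·PV
  1       187.50       179.8561       179.8561         359.7122
  2       187.50       172.5239       345.0477       1,035.1431
  3       187.50       165.4905       496.4715       1,985.8861
  4       187.50       158.7439       634.9756       3,174.8778
  5       212.50       172.5753       862.8765       5,177.2588
  6       212.50       165.5398       993.2391       6,952.6736
  7     5,212.50     3,895.0553    27,265.3868     218,123.0940
  Σ                  4,909.7848    30,777.8532     236,808.6456
P = 4,909.7848.
Convexity = Σ t(t+1)·PV / [P·(1+y)²] = 236,808.6456 / (4,909.7848 × 1.086806) = 44.37956.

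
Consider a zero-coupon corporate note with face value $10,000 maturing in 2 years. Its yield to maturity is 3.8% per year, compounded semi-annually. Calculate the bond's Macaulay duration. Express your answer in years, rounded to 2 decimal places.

2.00 years

A zero-coupon bond has a single cash flow at maturity, so its Macaulay duration equals its maturity: 2 years.
(Equivalently: 4 semi-annual periods ÷ 2 = 2 years.)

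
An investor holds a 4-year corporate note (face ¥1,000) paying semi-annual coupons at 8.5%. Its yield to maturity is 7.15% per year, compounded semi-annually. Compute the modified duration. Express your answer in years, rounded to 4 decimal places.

Periodic yield y = 0.03575. First find Macaulay duration:
  t   CF        PV=CF/(1+0.03575)^t    t·PV
  1        42.50        41.0331        41.0331
  2        42.50        39.6168        79.2335
  3        42.50        38.2494       114.7481
  4        42.50        36.9291       147.7165
  5        42.50        35.6545       178.2724
  6        42.50        34.4238       206.5430
  7        42.50        33.2357       232.6496
  8     1,042.50       787.1120     6,296.8959
  Σ                  1,046.2543     7,297.0922
P = 1,046.2543; Macaulay duration = 7,297.0922 / 1,046.2543 = 6.97449 half-year periods = 3.48725 years.
Modified duration = D_Mac / (1 + y) = 3.48725 / 1.03575 = 3.36688 years.

3.3669 years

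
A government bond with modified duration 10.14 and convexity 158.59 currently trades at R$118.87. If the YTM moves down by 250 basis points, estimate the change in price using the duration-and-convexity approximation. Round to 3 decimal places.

+R$36.025

Duration effect: -D_mod·Δy = -10.14 × (-0.025) = +0.253500
Convexity effect: ½·C·(Δy)² = 0.5 × 158.59 × (-0.025)² = +0.049559375
ΔP/P ≈ +0.253500 + 0.049559375 = +0.303059375
ΔP ≈ 118.87 × (+0.303059375) = +36.02466790625.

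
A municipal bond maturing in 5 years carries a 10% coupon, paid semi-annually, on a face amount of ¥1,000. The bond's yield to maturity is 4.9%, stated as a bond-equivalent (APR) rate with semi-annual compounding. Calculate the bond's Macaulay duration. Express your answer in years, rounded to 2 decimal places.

Periodic yield y = 0.0245. Discount each cash flow and weight by its period:
  t   CF        PV=CF/(1+0.0245)^t    t·PV
  1        50.00        48.8043        48.8043
  2        50.00        47.6372        95.2744
  3        50.00        46.4980       139.4939
  4        50.00        45.3860       181.5441
  5        50.00        44.3007       221.5033
  6        50.00        43.2412       259.4475
  7        50.00        42.2072       295.4502
  8        50.00        41.1978       329.5826
  9        50.00        40.2126       361.9136
  10    1,050.00       824.2703     8,242.7034
  Σ                  1,223.7554    10,175.7173
Price P = Σ PV = 1,223.7554.
Macaulay duration = Σ(t·PV) / P = 10,175.7173 / 1,223.7554 = 8.31516 half-year periods.
In years: 8.31516 / 2 = 4.15758 years.

4.16 years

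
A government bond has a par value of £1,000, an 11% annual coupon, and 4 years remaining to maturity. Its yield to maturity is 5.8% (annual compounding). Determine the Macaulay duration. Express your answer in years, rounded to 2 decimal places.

3.49 years

Periodic yield y = 0.058. Discount each cash flow and weight by its year:
  t   CF        PV=CF/(1+0.058)^t    t·PV
  1       110.00       103.9698       103.9698
  2       110.00        98.2701       196.5402
  3       110.00        92.8829       278.6486
  4     1,110.00       885.8910     3,543.5642
  Σ                  1,181.0138     4,122.7227
Price P = Σ PV = 1,181.0138.
Macaulay duration = Σ(t·PV) / P = 4,122.7227 / 1,181.0138 = 3.49083 years.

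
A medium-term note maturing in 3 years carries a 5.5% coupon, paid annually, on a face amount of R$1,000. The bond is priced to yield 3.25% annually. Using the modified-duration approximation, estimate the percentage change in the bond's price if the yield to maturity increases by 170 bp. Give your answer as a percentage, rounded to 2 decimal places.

Periodic yield y = 0.0325. Modified duration first:
  t   CF        PV=CF/(1+0.0325)^t    t·PV
  1        55.00        53.2688        53.2688
  2        55.00        51.5920       103.1840
  3     1,055.00       958.4783     2,875.4349
  Σ                  1,063.3391     3,031.8877
P = 1,063.3391; D_Mac = 2.85129 yrs; D_mod = 2.85129/(1+0.0325) = 2.76154 yrs.
ΔP/P ≈ -D_mod · Δy = -2.76154 × (+0.017) = -0.046946 = -4.6946%.

-4.69%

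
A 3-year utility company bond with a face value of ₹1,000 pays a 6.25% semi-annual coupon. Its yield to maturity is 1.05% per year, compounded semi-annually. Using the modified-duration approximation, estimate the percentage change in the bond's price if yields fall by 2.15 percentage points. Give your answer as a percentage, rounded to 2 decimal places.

+5.99%

Periodic yield y = 0.00525. Modified duration first:
  t   CF        PV=CF/(1+0.00525)^t    t·PV
  1        31.25        31.0868        31.0868
  2        31.25        30.9244        61.8489
  3        31.25        30.7629        92.2888
  4        31.25        30.6023       122.4091
  5        31.25        30.4425       152.2123
  6     1,031.25       999.3543     5,996.1256
  Σ                  1,153.1732     6,455.9714
P = 1,153.1732; D_Mac = 5.59844 half-year periods = 2.79922 yrs; D_mod = 2.79922/(1+0.00525) = 2.78460 yrs.
ΔP/P ≈ -D_mod · Δy = -2.78460 × (-0.0215) = +0.059869 = +5.9869%.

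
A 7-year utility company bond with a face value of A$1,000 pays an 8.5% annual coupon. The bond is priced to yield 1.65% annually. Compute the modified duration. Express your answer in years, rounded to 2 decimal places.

Periodic yield y = 0.0165. First find Macaulay duration:
  t   CF        PV=CF/(1+0.0165)^t    t·PV
  1        85.00        83.6203        83.6203
  2        85.00        82.2629       164.5259
  3        85.00        80.9276       242.7829
  4        85.00        79.6140       318.4560
  5        85.00        78.3217       391.6084
  6        85.00        77.0504       462.3021
  7     1,085.00       967.5603     6,772.9224
  Σ                  1,449.3572     8,436.2178
P = 1,449.3572; Macaulay duration = 8,436.2178 / 1,449.3572 = 5.82066 years.
Modified duration = D_Mac / (1 + y) = 5.82066 / 1.0165 = 5.72618 years.

5.73 years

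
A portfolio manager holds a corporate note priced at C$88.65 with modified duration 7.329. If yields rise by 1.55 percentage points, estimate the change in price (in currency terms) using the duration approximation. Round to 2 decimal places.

-C$10.07

Duration approximation: ΔP/P ≈ -D_mod · Δy = -7.329 × (+0.0155) = -0.1135995.
ΔP ≈ 88.65 × (-0.1135995) = -10.070595675.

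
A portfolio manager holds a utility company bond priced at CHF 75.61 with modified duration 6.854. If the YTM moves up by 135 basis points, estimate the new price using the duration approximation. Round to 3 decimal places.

CHF 68.614

Duration approximation: ΔP/P ≈ -D_mod · Δy = -6.854 × (+0.0135) = -0.092529.
New price ≈ 75.61 × (1 - 0.092529) = 68.61388231.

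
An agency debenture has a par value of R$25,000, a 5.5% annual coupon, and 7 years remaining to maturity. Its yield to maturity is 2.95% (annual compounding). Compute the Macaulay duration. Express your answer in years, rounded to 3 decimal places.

Periodic yield y = 0.0295. Discount each cash flow and weight by its year:
  t   CF        PV=CF/(1+0.0295)^t    t·PV
  1     1,375.00     1,335.5998     1,335.5998
  2     1,375.00     1,297.3286     2,594.6572
  3     1,375.00     1,260.1541     3,780.4622
  4     1,375.00     1,224.0447     4,896.1790
  5     1,375.00     1,188.9701     5,944.8506
  6     1,375.00     1,154.9006     6,929.4034
  7    26,375.00    21,518.3027   150,628.1186
  Σ                 28,979.3006   176,109.2708
Price P = Σ PV = 28,979.3006.
Macaulay duration = Σ(t·PV) / P = 176,109.2708 / 28,979.3006 = 6.07707 years.

6.077 years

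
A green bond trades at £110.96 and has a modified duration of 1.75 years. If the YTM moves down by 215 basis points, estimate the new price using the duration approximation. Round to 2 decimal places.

Duration approximation: ΔP/P ≈ -D_mod · Δy = -1.75 × (-0.0215) = +0.037625.
New price ≈ 110.96 × (1 + 0.037625) = 115.13487.

£115.13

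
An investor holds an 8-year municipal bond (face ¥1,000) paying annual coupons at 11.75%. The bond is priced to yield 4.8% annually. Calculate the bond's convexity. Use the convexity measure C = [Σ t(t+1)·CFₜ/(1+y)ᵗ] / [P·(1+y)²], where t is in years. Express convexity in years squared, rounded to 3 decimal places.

44.237

With y = 0.048:
  t   CF        PV=CF/(1+0.048)^t    t·PV        t(t+1)·PV
  1       117.50       112.1183       112.1183         224.2366
  2       117.50       106.9831       213.9663         641.8988
  3       117.50       102.0831       306.2494       1,224.9977
  4       117.50        97.4076       389.6303       1,948.1515
  5       117.50        92.9462       464.7308       2,788.3848
  6       117.50        88.6891       532.1345       3,724.9415
  7       117.50        84.6270       592.3889       4,739.1114
  8     1,117.50       767.9930     6,143.9441      55,295.4971
  Σ                  1,452.8474     8,755.1627      70,587.2195
P = 1,452.8474.
Convexity = Σ t(t+1)·PV / [P·(1+y)²] = 70,587.2195 / (1,452.8474 × 1.098304) = 44.23678.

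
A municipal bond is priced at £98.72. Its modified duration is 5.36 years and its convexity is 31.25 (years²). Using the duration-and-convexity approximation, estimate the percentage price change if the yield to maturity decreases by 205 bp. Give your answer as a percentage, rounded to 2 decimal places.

+11.64%

Duration effect: -D_mod·Δy = -5.36 × (-0.0205) = +0.109880
Convexity effect: ½·C·(Δy)² = 0.5 × 31.25 × (-0.0205)² = +0.00656640625
ΔP/P ≈ +0.109880 + 0.00656640625 = +0.11644640625
= +11.644640625%.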